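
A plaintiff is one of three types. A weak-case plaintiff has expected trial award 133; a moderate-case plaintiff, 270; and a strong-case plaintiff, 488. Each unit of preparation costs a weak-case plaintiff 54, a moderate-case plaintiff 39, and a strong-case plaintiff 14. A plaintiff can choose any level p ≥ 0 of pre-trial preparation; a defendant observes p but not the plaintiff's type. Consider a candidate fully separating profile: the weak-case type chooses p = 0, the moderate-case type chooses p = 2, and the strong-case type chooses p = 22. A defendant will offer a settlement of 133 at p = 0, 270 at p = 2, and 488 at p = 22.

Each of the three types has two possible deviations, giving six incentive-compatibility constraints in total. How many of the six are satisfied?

4

Moderate-case (own payoff 270 − 39×2 = 192): to p=0 gives 133 → no gain ✓; to p=22 gives 488 − 39×22 = -370 → no gain ✓.
Strong-case (own payoff 488 − 14×22 = 180): to p=0 gives 133 → no gain ✓; to p=2 gives 270 − 14×2 = 242 → profitable ✗.
Weak-case (own payoff 133): to p=2 gives 270 − 54×2 = 162 → profitable ✗; to p=22 gives 488 − 54×22 = -700 → no gain ✓.
4 of the 6 constraints hold; not an equilibrium.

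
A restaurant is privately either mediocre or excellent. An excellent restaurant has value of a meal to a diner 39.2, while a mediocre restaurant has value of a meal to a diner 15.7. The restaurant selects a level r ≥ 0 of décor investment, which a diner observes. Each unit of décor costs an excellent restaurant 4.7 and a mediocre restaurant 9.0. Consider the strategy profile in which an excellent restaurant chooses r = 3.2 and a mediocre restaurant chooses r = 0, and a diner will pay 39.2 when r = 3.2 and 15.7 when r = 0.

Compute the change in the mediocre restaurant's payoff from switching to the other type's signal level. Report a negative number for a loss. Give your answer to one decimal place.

-5.3

Playing r = 0 the mediocre restaurant receives 15.7.
Deviating to r = 3.2 brings payment 39.2 at cost 9.0 × 3.2 = 28.8, netting 10.4.
Gain from deviating: 10.4 − 15.7 = -5.3.
The gain is negative, so the mediocre type's incentive-compatibility constraint is satisfied.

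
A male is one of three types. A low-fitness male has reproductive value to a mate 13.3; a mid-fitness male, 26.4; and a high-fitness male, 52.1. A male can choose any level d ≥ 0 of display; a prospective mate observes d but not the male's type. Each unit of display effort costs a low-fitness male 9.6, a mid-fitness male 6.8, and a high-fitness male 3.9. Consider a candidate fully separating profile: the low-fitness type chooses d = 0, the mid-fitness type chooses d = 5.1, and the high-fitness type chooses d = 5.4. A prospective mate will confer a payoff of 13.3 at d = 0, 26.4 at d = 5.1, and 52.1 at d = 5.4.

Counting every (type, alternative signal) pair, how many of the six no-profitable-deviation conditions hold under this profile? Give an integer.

High-fitness (own payoff 52.1 − 3.9×5.4 = 31.04): to d=0 gives 13.3 → no gain ✓; to d=5.1 gives 26.4 − 3.9×5.1 = 6.51 → no gain ✓.
Low-fitness (own payoff 13.3): to d=5.1 gives 26.4 − 9.6×5.1 = -22.56 → no gain ✓; to d=5.4 gives 52.1 − 9.6×5.4 = 0.26 → no gain ✓.
Mid-fitness (own payoff 26.4 − 6.8×5.1 = -8.28): to d=0 gives 13.3 → profitable ✗; to d=5.4 gives 52.1 − 6.8×5.4 = 15.38 → profitable ✗.
4 of the 6 constraints hold; not an equilibrium.

4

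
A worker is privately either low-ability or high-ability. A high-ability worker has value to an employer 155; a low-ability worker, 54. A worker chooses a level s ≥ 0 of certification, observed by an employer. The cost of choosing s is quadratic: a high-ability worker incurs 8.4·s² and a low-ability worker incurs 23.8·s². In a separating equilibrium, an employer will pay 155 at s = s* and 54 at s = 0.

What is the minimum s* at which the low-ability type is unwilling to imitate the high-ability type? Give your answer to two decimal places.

The low-ability type at s = 0 receives 54; imitating at s* yields 155 − 23.8·s*².
Indifference: 54 = 155 − 23.8·s*², so s*² = (155 − 54) / 23.8 ≈ 4.2437.
s* = √4.2437 ≈ 2.06.

2.06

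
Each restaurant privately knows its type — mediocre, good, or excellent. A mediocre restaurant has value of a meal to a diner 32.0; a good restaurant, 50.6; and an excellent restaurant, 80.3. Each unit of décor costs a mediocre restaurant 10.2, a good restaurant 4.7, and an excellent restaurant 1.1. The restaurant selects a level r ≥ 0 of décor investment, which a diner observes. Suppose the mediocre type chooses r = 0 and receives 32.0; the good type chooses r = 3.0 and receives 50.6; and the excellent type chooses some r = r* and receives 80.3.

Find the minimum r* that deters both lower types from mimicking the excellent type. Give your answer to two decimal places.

Mediocre type (on-path payoff 32.0) won't mimic when 32.0 ≥ 80.3 − 10.2·r*, i.e. r* ≥ 4.74.
Good type (on-path payoff 50.6 − 4.7×3.0 = 36.5) won't mimic when 36.5 ≥ 80.3 − 4.7·r*, i.e. r* ≥ 9.32.
Both must hold, so r* = max(4.74, 9.32) = 9.32. The good type's constraint binds.

9.32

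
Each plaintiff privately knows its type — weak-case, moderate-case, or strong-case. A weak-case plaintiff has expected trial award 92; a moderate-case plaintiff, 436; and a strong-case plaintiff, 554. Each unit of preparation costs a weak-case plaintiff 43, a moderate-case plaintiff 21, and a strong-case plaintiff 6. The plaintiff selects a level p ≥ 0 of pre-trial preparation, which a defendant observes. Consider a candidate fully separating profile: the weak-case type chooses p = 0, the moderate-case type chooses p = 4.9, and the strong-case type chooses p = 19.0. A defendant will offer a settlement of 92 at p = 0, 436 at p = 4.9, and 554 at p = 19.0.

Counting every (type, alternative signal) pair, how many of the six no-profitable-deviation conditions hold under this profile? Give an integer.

Weak-case (own payoff 92): to p=4.9 gives 436 − 43×4.9 = 225.3 → profitable ✗; to p=19.0 gives 554 − 43×19.0 = -263 → no gain ✓.
Moderate-case (own payoff 436 − 21×4.9 = 333.1): to p=0 gives 92 → no gain ✓; to p=19.0 gives 554 − 21×19.0 = 155 → no gain ✓.
Strong-case (own payoff 554 − 6×19.0 = 440): to p=0 gives 92 → no gain ✓; to p=4.9 gives 436 − 6×4.9 = 406.6 → no gain ✓.
5 of the 6 constraints hold; not an equilibrium.

5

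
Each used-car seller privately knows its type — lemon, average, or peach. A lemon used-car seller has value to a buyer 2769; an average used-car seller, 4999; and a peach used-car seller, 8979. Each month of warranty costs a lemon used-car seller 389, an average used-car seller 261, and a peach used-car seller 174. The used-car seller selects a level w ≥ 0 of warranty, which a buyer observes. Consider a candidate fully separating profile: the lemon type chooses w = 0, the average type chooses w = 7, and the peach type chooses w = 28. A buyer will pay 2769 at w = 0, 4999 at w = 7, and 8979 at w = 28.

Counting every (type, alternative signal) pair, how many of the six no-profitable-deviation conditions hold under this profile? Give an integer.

6

Lemon (own payoff 2769): to w=7 gives 4999 − 389×7 = 2276 → no gain ✓; to w=28 gives 8979 − 389×28 = -1913 → no gain ✓.
Average (own payoff 4999 − 261×7 = 3172): to w=0 gives 2769 → no gain ✓; to w=28 gives 8979 − 261×28 = 1671 → no gain ✓.
Peach (own payoff 8979 − 174×28 = 4107): to w=0 gives 2769 → no gain ✓; to w=7 gives 4999 − 174×7 = 3781 → no gain ✓.
6 of the 6 constraints hold; this profile is a separating equilibrium.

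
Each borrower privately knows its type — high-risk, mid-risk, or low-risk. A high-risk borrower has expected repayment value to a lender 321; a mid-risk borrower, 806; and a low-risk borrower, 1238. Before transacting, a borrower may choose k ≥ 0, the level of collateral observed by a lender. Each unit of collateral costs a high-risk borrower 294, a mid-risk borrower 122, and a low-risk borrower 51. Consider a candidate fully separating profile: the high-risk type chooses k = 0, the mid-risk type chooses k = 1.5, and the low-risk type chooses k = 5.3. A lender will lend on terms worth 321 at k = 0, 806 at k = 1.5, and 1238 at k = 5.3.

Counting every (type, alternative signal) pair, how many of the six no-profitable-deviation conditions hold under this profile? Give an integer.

High-risk (own payoff 321): to k=1.5 gives 806 − 294×1.5 = 365 → profitable ✗; to k=5.3 gives 1238 − 294×5.3 = -320.2 → no gain ✓.
Mid-risk (own payoff 806 − 122×1.5 = 623): to k=0 gives 321 → no gain ✓; to k=5.3 gives 1238 − 122×5.3 = 591.4 → no gain ✓.
Low-risk (own payoff 1238 − 51×5.3 = 967.7): to k=0 gives 321 → no gain ✓; to k=1.5 gives 806 − 51×1.5 = 729.5 → no gain ✓.
5 of the 6 constraints hold; not an equilibrium.

5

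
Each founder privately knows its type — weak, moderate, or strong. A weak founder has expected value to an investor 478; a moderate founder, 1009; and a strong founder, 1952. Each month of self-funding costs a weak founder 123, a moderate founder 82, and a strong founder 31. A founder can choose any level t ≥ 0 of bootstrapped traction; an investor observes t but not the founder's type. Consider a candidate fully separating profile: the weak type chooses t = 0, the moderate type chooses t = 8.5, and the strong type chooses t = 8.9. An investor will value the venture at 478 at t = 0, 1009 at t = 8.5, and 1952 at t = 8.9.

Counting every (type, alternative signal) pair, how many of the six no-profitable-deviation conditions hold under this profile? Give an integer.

3

Strong (own payoff 1952 − 31×8.9 = 1676.1): to t=0 gives 478 → no gain ✓; to t=8.5 gives 1009 − 31×8.5 = 745.5 → no gain ✓.
Moderate (own payoff 1009 − 82×8.5 = 312): to t=0 gives 478 → profitable ✗; to t=8.9 gives 1952 − 82×8.9 = 1222.2 → profitable ✗.
Weak (own payoff 478): to t=8.5 gives 1009 − 123×8.5 = -36.5 → no gain ✓; to t=8.9 gives 1952 − 123×8.9 = 857.3 → profitable ✗.
3 of the 6 constraints hold; not an equilibrium.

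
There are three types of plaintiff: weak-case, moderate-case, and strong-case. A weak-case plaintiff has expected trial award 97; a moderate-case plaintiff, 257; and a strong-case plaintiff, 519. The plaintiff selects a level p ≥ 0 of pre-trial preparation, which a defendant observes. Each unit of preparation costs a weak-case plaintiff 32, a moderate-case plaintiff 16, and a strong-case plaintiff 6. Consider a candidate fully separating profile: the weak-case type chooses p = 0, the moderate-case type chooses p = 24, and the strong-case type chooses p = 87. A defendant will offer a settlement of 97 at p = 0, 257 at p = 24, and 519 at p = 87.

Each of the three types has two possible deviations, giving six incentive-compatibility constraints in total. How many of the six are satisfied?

Strong-case (own payoff 519 − 6×87 = -3): to p=0 gives 97 → profitable ✗; to p=24 gives 257 − 6×24 = 113 → profitable ✗.
Weak-case (own payoff 97): to p=24 gives 257 − 32×24 = -511 → no gain ✓; to p=87 gives 519 − 32×87 = -2265 → no gain ✓.
Moderate-case (own payoff 257 − 16×24 = -127): to p=0 gives 97 → profitable ✗; to p=87 gives 519 − 16×87 = -873 → no gain ✓.
3 of the 6 constraints hold; not an equilibrium.

3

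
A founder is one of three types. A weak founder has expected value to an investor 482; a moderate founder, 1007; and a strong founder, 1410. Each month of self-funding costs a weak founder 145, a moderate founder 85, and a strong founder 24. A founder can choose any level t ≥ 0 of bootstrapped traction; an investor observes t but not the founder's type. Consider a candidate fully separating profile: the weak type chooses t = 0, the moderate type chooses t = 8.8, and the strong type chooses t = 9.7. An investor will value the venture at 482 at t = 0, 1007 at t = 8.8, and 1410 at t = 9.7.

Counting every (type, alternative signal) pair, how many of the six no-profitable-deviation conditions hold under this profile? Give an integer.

Strong (own payoff 1410 − 24×9.7 = 1177.2): to t=0 gives 482 → no gain ✓; to t=8.8 gives 1007 − 24×8.8 = 795.8 → no gain ✓.
Weak (own payoff 482): to t=8.8 gives 1007 − 145×8.8 = -269 → no gain ✓; to t=9.7 gives 1410 − 145×9.7 = 3.5 → no gain ✓.
Moderate (own payoff 1007 − 85×8.8 = 259): to t=0 gives 482 → profitable ✗; to t=9.7 gives 1410 − 85×9.7 = 585.5 → profitable ✗.
4 of the 6 constraints hold; not an equilibrium.

4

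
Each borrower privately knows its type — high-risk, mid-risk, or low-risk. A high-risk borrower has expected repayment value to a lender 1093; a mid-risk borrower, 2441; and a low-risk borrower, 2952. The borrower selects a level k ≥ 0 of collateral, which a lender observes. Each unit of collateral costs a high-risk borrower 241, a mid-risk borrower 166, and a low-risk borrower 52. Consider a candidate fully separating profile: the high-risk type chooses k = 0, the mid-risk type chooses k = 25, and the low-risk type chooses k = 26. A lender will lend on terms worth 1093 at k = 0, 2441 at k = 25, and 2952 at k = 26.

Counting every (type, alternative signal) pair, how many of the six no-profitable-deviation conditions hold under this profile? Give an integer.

Low-risk (own payoff 2952 − 52×26 = 1600): to k=0 gives 1093 → no gain ✓; to k=25 gives 2441 − 52×25 = 1141 → no gain ✓.
Mid-risk (own payoff 2441 − 166×25 = -1709): to k=0 gives 1093 → profitable ✗; to k=26 gives 2952 − 166×26 = -1364 → profitable ✗.
High-risk (own payoff 1093): to k=25 gives 2441 − 241×25 = -3584 → no gain ✓; to k=26 gives 2952 − 241×26 = -3314 → no gain ✓.
4 of the 6 constraints hold; not an equilibrium.

4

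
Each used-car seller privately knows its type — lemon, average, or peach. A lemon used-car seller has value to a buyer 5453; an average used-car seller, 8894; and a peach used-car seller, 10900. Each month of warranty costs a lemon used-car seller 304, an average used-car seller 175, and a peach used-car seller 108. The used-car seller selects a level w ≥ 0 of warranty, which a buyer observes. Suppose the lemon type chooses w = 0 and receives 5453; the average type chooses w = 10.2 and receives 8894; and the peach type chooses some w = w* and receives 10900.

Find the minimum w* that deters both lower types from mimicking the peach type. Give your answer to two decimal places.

Average type (on-path payoff 8894 − 175×10.2 = 7109) won't mimic when 7109 ≥ 10900 − 175·w*, i.e. w* ≥ 21.66.
Lemon type (on-path payoff 5453) won't mimic when 5453 ≥ 10900 − 304·w*, i.e. w* ≥ 17.92.
Both must hold, so w* = max(17.92, 21.66) = 21.66. The average type's constraint binds.

21.66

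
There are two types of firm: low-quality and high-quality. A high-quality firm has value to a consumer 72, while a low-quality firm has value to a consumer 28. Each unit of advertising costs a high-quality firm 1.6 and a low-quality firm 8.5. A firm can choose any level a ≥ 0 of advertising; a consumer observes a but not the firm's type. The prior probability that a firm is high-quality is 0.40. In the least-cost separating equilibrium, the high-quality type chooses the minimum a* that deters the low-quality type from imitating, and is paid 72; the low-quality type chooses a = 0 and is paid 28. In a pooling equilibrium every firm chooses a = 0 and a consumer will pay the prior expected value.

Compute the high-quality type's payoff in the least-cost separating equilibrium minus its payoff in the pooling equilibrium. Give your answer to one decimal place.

Least-cost separating signal: a* solves 28 = 72 − 8.5·a*, so a* = (72 − 28)/8.5 ≈ 5.1765.
High-quality type's separating payoff: 72 − 1.6 × a* = 72 − 1.6 × (72 − 28)/8.5 = 72 − 70.4/8.5 ≈ 63.718.
Pooling payoff: 0.40 × 72 + 0.60 × 28 = 45.6.
Difference: 63.718 − 45.6 = 18.118, i.e. 18.1 to one decimal place.
The high-quality type prefers to separate.

18.1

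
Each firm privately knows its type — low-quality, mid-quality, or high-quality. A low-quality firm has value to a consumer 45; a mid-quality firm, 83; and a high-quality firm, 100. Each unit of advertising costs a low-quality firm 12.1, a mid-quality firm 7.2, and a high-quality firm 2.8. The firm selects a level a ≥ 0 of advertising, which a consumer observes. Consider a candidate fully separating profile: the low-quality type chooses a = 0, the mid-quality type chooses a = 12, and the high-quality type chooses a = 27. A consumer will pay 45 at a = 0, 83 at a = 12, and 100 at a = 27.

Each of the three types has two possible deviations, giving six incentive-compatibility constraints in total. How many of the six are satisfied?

High-quality (own payoff 100 − 2.8×27 = 24.4): to a=0 gives 45 → profitable ✗; to a=12 gives 83 − 2.8×12 = 49.4 → profitable ✗.
Low-quality (own payoff 45): to a=12 gives 83 − 12.1×12 = -62.2 → no gain ✓; to a=27 gives 100 − 12.1×27 = -226.7 → no gain ✓.
Mid-quality (own payoff 83 − 7.2×12 = -3.4): to a=0 gives 45 → profitable ✗; to a=27 gives 100 − 7.2×27 = -94.4 → no gain ✓.
3 of the 6 constraints hold; not an equilibrium.

3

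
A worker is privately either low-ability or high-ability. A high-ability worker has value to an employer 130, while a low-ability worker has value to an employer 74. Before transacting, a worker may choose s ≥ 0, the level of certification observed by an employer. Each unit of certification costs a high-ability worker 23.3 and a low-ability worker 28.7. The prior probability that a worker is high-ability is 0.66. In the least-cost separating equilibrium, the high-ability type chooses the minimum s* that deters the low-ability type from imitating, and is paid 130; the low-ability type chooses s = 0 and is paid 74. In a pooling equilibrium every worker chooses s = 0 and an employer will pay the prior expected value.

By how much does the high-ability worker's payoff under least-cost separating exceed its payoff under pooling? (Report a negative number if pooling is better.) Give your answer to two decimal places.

-26.42

Least-cost separating signal: s* solves 74 = 130 − 28.7·s*, so s* = (130 − 74)/28.7 ≈ 1.9512.
High-ability type's separating payoff: 130 − 23.3 × s* = 130 − 23.3 × (130 − 74)/28.7 = 130 − 1304.8/28.7 ≈ 84.5366.
Pooling payoff: 0.66 × 130 + 0.34 × 74 = 110.96.
Difference: 84.5366 − 110.96 = -26.4234, i.e. -26.42 to two decimal places.
The high-ability type would prefer the pooling outcome.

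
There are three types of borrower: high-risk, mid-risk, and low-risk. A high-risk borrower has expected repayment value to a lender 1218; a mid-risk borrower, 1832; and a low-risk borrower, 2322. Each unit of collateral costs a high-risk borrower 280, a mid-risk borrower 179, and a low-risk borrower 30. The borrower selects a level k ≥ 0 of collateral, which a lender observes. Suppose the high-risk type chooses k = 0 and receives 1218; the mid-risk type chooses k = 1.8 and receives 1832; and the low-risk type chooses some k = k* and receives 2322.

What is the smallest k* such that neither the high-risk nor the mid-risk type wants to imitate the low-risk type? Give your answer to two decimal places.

4.54

High-risk type (on-path payoff 1218) won't mimic when 1218 ≥ 2322 − 280·k*, i.e. k* ≥ 3.94.
Mid-risk type (on-path payoff 1832 − 179×1.8 = 1509.8) won't mimic when 1509.8 ≥ 2322 − 179·k*, i.e. k* ≥ 4.54.
Both must hold, so k* = max(3.94, 4.54) = 4.54. The mid-risk type's constraint binds.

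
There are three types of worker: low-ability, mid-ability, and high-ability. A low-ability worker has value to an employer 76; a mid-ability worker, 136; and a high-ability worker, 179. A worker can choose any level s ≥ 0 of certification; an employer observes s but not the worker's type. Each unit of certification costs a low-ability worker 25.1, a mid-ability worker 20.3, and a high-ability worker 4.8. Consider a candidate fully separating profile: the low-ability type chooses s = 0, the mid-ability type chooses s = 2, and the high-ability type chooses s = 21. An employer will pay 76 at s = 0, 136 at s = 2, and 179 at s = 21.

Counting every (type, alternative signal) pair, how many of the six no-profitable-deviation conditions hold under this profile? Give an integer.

High-ability (own payoff 179 − 4.8×21 = 78.2): to s=0 gives 76 → no gain ✓; to s=2 gives 136 − 4.8×2 = 126.4 → profitable ✗.
Low-ability (own payoff 76): to s=2 gives 136 − 25.1×2 = 85.8 → profitable ✗; to s=21 gives 179 − 25.1×21 = -348.1 → no gain ✓.
Mid-ability (own payoff 136 − 20.3×2 = 95.4): to s=0 gives 76 → no gain ✓; to s=21 gives 179 − 20.3×21 = -247.3 → no gain ✓.
4 of the 6 constraints hold; not an equilibrium.

4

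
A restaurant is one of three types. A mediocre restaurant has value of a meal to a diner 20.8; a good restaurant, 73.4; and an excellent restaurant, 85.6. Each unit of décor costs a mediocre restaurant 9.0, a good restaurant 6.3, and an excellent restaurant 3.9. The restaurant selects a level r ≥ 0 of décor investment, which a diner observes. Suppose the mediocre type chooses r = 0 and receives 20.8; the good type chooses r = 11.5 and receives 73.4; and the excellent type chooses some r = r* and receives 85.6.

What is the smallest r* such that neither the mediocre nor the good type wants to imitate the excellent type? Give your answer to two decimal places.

Mediocre type (on-path payoff 20.8) won't mimic when 20.8 ≥ 85.6 − 9.0·r*, i.e. r* ≥ 7.20.
Good type (on-path payoff 73.4 − 6.3×11.5 = 0.95) won't mimic when 0.95 ≥ 85.6 − 6.3·r*, i.e. r* ≥ 13.44.
Both must hold, so r* = max(7.20, 13.44) = 13.44. The good type's constraint binds.

13.44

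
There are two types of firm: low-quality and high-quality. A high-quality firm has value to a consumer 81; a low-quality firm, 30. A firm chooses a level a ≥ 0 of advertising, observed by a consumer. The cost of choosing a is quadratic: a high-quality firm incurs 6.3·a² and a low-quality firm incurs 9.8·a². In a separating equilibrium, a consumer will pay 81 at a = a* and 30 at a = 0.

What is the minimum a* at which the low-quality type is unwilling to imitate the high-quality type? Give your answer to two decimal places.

2.28

The low-quality type at a = 0 receives 30; imitating at a* yields 81 − 9.8·a*².
Indifference: 30 = 81 − 9.8·a*², so a*² = (81 − 30) / 9.8 ≈ 5.2041.
a* = √5.2041 ≈ 2.28.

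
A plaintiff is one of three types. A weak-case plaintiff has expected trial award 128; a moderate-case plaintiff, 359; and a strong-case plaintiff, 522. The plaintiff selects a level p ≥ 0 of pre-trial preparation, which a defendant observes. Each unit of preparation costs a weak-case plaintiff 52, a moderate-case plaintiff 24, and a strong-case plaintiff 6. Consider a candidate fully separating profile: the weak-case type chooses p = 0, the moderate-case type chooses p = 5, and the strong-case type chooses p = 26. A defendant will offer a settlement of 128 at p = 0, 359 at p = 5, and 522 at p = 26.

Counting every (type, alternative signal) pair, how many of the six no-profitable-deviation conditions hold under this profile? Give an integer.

Strong-case (own payoff 522 − 6×26 = 366): to p=0 gives 128 → no gain ✓; to p=5 gives 359 − 6×5 = 329 → no gain ✓.
Weak-case (own payoff 128): to p=5 gives 359 − 52×5 = 99 → no gain ✓; to p=26 gives 522 − 52×26 = -830 → no gain ✓.
Moderate-case (own payoff 359 − 24×5 = 239): to p=0 gives 128 → no gain ✓; to p=26 gives 522 − 24×26 = -102 → no gain ✓.
6 of the 6 constraints hold; this profile is a separating equilibrium.

6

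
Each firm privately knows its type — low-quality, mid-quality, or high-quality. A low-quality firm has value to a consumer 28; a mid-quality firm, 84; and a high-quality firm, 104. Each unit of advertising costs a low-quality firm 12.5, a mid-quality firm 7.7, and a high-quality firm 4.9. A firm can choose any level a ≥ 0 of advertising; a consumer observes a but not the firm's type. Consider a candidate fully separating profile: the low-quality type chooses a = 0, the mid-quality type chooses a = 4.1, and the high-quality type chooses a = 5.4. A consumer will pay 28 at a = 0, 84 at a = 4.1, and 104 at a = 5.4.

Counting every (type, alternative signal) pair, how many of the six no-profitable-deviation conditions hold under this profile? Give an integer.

Low-quality (own payoff 28): to a=4.1 gives 84 − 12.5×4.1 = 32.75 → profitable ✗; to a=5.4 gives 104 − 12.5×5.4 = 36.5 → profitable ✗.
Mid-quality (own payoff 84 − 7.7×4.1 = 52.43): to a=0 gives 28 → no gain ✓; to a=5.4 gives 104 − 7.7×5.4 = 62.42 → profitable ✗.
High-quality (own payoff 104 − 4.9×5.4 = 77.54): to a=0 gives 28 → no gain ✓; to a=4.1 gives 84 − 4.9×4.1 = 63.91 → no gain ✓.
3 of the 6 constraints hold; not an equilibrium.

3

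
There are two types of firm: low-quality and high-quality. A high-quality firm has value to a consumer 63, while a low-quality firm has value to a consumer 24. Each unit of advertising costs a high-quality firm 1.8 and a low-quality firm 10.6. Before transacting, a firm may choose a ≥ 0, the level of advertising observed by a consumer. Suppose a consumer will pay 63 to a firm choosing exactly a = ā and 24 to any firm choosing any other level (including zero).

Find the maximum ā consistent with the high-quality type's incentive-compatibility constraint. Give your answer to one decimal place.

21.7

Choosing ā yields the high-quality type 63 − 1.8·ā; choosing zero yields 24.
The high-quality type is indifferent at 63 − 1.8·ā = 24, i.e. ā = (63 − 24) / 1.8 ≈ 21.7.
For any ā above 21.7 the high-quality type would rather pool at zero, so separation collapses.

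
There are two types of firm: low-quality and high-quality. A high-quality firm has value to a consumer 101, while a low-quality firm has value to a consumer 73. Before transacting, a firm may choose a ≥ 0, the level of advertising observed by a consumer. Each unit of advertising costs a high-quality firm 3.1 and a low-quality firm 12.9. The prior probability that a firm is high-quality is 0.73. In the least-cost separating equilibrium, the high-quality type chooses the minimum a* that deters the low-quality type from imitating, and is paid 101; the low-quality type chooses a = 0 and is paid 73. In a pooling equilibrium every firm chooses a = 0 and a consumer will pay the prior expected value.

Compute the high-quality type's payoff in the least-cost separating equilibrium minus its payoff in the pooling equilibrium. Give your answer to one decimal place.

Least-cost separating signal: a* solves 73 = 101 − 12.9·a*, so a* = (101 − 73)/12.9 ≈ 2.1705.
High-quality type's separating payoff: 101 − 3.1 × a* = 101 − 3.1 × (101 − 73)/12.9 = 101 − 86.8/12.9 ≈ 94.271.
Pooling payoff: 0.73 × 101 + 0.27 × 73 = 93.44.
Difference: 94.271 − 93.44 = 0.831, i.e. 0.8 to one decimal place.
The high-quality type prefers to separate.

0.8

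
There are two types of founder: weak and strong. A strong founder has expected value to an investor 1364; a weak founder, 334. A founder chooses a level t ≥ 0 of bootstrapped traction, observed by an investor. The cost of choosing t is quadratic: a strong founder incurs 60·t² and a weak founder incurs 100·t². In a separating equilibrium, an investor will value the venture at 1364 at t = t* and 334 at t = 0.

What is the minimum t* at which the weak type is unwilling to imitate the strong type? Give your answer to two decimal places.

The weak type at t = 0 receives 334; imitating at t* yields 1364 − 100·t*².
Indifference: 334 = 1364 − 100·t*², so t*² = (1364 − 334) / 100 = 10.3.
t* = √10.3 ≈ 3.21.

3.21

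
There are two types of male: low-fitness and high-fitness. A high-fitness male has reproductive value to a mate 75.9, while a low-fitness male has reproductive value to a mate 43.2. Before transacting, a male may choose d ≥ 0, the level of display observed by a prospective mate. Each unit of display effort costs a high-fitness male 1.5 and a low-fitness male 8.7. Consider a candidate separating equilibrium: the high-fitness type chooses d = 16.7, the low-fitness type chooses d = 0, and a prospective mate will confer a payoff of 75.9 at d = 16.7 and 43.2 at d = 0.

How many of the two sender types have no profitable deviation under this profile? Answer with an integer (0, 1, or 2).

Low-fitness type: stay at 0 → 43.2; mimic → 75.9 − 8.7 × 16.7 = -69.39. IC holds (43.2 ≥ -69.39).
High-fitness type: signal → 75.9 − 1.5 × 16.7 = 50.85; deviate to 0 → 43.2. IC holds (50.85 ≥ 43.2).
2 of 2 constraints hold, so this is a separating equilibrium.

2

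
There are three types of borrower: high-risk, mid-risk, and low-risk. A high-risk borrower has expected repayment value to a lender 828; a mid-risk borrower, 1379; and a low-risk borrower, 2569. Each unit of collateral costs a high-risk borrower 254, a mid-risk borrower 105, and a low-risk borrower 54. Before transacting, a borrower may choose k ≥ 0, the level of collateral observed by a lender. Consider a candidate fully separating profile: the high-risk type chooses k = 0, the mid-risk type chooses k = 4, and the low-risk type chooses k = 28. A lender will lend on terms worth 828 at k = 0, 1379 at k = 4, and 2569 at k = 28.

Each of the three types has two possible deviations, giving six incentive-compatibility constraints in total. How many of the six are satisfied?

5

Low-risk (own payoff 2569 − 54×28 = 1057): to k=0 gives 828 → no gain ✓; to k=4 gives 1379 − 54×4 = 1163 → profitable ✗.
High-risk (own payoff 828): to k=4 gives 1379 − 254×4 = 363 → no gain ✓; to k=28 gives 2569 − 254×28 = -4543 → no gain ✓.
Mid-risk (own payoff 1379 − 105×4 = 959): to k=0 gives 828 → no gain ✓; to k=28 gives 2569 − 105×28 = -371 → no gain ✓.
5 of the 6 constraints hold; not an equilibrium.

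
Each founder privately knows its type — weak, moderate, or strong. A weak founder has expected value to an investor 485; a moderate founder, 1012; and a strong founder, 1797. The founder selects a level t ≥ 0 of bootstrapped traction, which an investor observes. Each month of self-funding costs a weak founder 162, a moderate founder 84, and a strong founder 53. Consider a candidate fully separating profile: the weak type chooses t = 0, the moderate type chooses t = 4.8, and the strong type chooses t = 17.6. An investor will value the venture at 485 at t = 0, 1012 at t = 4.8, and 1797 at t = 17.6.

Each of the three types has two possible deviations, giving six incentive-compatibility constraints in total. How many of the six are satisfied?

6

Strong (own payoff 1797 − 53×17.6 = 864.2): to t=0 gives 485 → no gain ✓; to t=4.8 gives 1012 − 53×4.8 = 757.6 → no gain ✓.
Weak (own payoff 485): to t=4.8 gives 1012 − 162×4.8 = 234.4 → no gain ✓; to t=17.6 gives 1797 − 162×17.6 = -1054.2 → no gain ✓.
Moderate (own payoff 1012 − 84×4.8 = 608.8): to t=0 gives 485 → no gain ✓; to t=17.6 gives 1797 − 84×17.6 = 318.6 → no gain ✓.
6 of the 6 constraints hold; this profile is a separating equilibrium.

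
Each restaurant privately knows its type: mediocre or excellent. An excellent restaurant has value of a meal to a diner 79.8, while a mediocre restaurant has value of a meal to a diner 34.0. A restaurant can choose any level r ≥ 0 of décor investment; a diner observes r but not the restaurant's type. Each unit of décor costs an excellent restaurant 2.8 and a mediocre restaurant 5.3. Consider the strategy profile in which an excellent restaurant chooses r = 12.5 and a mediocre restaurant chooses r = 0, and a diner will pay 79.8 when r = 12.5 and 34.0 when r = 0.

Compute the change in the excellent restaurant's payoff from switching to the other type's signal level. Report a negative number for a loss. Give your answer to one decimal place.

Playing r = 12.5 the excellent restaurant receives 79.8 − 2.8 × 12.5 = 44.8.
Deviating to r = 0 yields 34.0 instead.
Gain from deviating: 34.0 − 44.8 = -10.8.
The gain is negative, so the excellent type's incentive-compatibility constraint is satisfied.

-10.8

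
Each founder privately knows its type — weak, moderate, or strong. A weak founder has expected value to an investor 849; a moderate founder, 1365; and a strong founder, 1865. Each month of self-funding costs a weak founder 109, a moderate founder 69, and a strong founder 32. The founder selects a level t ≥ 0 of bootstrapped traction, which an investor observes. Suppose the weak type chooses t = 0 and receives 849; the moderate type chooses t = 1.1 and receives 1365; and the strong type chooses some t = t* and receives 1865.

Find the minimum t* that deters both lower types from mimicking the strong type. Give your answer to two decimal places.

9.32

Moderate type (on-path payoff 1365 − 69×1.1 = 1289.1) won't mimic when 1289.1 ≥ 1865 − 69·t*, i.e. t* ≥ 8.35.
Weak type (on-path payoff 849) won't mimic when 849 ≥ 1865 − 109·t*, i.e. t* ≥ 9.32.
Both must hold, so t* = max(9.32, 8.35) = 9.32. The weak type's constraint binds.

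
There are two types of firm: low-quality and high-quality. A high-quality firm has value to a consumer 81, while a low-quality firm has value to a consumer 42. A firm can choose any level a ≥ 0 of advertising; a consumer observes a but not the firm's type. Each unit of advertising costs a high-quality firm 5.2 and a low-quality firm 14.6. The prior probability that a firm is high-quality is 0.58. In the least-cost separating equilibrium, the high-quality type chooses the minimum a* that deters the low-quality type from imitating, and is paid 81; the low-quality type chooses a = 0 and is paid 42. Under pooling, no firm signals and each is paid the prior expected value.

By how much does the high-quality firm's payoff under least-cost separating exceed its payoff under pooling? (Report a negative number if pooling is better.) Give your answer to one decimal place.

2.5

Least-cost separating signal: a* solves 42 = 81 − 14.6·a*, so a* = (81 − 42)/14.6 ≈ 2.6712.
High-quality type's separating payoff: 81 − 5.2 × a* = 81 − 5.2 × (81 − 42)/14.6 = 81 − 202.8/14.6 ≈ 67.110.
Pooling payoff: 0.58 × 81 + 0.42 × 42 = 64.62.
Difference: 67.110 − 64.62 = 2.49, i.e. 2.5 to one decimal place.
The high-quality type prefers to separate.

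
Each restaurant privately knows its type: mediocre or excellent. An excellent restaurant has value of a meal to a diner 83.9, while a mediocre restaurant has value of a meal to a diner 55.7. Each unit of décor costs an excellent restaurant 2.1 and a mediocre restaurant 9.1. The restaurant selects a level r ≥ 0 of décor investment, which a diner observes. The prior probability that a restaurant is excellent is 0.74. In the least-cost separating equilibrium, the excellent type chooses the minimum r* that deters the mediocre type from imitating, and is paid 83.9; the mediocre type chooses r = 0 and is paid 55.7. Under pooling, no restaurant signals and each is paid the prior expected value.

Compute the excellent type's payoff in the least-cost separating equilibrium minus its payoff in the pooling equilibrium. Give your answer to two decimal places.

0.82

Least-cost separating signal: r* solves 55.7 = 83.9 − 9.1·r*, so r* = (83.9 − 55.7)/9.1 ≈ 3.0989.
Excellent type's separating payoff: 83.9 − 2.1 × r* = 83.9 − 2.1 × (83.9 − 55.7)/9.1 = 83.9 − 59.22/9.1 ≈ 77.3923.
Pooling payoff: 0.74 × 83.9 + 0.26 × 55.7 = 76.568.
Difference: 77.3923 − 76.568 = 0.8243, i.e. 0.82 to two decimal places.
The excellent type prefers to separate.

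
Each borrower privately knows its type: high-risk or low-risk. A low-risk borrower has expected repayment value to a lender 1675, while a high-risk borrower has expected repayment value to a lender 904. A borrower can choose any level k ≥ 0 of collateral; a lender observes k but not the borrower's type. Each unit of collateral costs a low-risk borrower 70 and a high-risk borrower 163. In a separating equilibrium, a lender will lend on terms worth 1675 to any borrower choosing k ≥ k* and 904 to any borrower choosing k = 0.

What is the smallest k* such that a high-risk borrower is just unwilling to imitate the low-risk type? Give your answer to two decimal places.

A high-risk borrower choosing k = 0 receives 904.
Imitating at k* instead would pay 1675 at cost 163·k*, netting 1675 − 163·k*.
Indifference: 904 = 1675 − 163·k*, so k* = (1675 − 904) / 163 ≈ 4.73.
This is the high-risk type's binding incentive-compatibility constraint; any k ≥ 4.73 sustains separation on that side.

4.73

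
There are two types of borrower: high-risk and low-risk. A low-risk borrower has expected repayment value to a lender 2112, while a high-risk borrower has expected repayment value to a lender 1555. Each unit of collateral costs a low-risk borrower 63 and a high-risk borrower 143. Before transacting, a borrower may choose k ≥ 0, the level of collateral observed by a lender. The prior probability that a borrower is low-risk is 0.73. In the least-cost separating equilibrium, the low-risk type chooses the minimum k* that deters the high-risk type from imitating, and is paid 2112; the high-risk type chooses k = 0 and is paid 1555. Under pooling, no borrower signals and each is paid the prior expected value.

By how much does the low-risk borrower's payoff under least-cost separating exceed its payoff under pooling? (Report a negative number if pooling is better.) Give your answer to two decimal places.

Least-cost separating signal: k* solves 1555 = 2112 − 143·k*, so k* = (2112 − 1555)/143 ≈ 3.8951.
Low-risk type's separating payoff: 2112 − 63 × k* = 2112 − 63 × (2112 − 1555)/143 = 2112 − 35091/143 ≈ 1866.6084.
Pooling payoff: 0.73 × 2112 + 0.27 × 1555 = 1961.61.
Difference: 1866.6084 − 1961.61 = -95.0016, i.e. -95.00 to two decimal places.
The low-risk type would prefer the pooling outcome.

-95.00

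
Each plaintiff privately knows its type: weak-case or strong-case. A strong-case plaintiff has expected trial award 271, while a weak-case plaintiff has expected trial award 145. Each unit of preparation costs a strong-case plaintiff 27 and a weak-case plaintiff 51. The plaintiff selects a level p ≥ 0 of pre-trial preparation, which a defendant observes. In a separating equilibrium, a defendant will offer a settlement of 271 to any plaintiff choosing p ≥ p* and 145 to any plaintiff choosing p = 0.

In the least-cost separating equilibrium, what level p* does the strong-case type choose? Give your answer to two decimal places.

2.47

A weak-case plaintiff choosing p = 0 receives 145.
Imitating at p* instead would pay 271 at cost 51·p*, netting 271 − 51·p*.
Indifference: 145 = 271 − 51·p*, so p* = (271 − 145) / 51 ≈ 2.47.
This is the weak-case type's binding incentive-compatibility constraint; any p ≥ 2.47 sustains separation on that side.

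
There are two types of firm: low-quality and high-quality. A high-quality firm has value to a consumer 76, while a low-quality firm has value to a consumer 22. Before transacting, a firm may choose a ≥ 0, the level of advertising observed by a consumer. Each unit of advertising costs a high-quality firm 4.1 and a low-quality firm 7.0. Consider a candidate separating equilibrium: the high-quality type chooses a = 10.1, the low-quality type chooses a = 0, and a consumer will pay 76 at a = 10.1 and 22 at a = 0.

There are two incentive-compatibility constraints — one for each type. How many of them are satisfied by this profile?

2

High-quality type: signal → 76 − 4.1 × 10.1 = 34.59; deviate to 0 → 22. IC holds (34.59 ≥ 22).
Low-quality type: stay at 0 → 22; mimic → 76 − 7.0 × 10.1 = 5.3. IC holds (22 ≥ 5.3).
2 of 2 constraints hold, so this is a separating equilibrium.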